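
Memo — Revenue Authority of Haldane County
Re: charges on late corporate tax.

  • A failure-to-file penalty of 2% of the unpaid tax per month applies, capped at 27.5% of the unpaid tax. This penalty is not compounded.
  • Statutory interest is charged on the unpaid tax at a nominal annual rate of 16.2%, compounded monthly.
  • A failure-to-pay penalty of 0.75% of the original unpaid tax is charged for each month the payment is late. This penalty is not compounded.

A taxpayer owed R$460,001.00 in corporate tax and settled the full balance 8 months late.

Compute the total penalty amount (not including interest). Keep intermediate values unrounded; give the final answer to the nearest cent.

R$101,200.22

Failure-to-file: 8 × 2% × R$460,001.00 = R$73,600.16 (under the 27.5% cap)
Failure-to-pay penalty: 8 × 0.75% × R$460,001.00 = R$27,600.06
Total penalty = R$73,600.16 + R$27,600.06 = R$101,200.22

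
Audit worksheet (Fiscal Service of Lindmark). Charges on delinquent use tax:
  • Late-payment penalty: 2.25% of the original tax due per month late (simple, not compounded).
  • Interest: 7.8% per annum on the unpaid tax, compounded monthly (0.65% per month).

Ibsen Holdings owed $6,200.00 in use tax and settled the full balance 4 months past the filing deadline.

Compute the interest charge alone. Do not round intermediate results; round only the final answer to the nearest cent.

$162.78

Interest: $6,200.00 × ((1 + 0.0065)^4 − 1) = $6,200.00 × 0.0262546… = $162.7785…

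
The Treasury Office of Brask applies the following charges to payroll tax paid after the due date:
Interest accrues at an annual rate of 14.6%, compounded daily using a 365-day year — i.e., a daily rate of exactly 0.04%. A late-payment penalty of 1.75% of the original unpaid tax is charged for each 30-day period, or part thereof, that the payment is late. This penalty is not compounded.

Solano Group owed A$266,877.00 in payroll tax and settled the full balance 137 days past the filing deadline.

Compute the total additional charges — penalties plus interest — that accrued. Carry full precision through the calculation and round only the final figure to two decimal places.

A$38,381.65

Penalty periods: ⌈137/30⌉ = 5; penalty = 5 × 1.75% × A$266,877.00 = A$23,351.74…
Interest: A$266,877.00 × ((1 + 0.0004)^137 − 1) = A$266,877.00 × 0.05631775… = A$15,029.9131…
Penalties + interest = A$23,351.7375 + A$15,029.9131… = A$38,381.65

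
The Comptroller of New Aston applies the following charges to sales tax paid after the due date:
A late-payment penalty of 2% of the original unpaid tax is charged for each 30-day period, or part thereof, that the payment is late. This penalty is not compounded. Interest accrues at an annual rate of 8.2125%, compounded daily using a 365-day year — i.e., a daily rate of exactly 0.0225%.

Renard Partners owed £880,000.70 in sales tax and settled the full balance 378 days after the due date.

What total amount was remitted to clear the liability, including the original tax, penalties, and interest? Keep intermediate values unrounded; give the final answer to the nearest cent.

£1,186,910.70

Penalty periods: ⌈378/30⌉ = 13; penalty = 13 × 2% × £880,000.70 = £228,800.18…
Interest: £880,000.70 × ((1 + 0.000225)^378 − 1) = £880,000.70 × 0.08876109… = £78,109.8196…
Total = £880,000.70 + £228,800.1820 + £78,109.8196… = £1,186,910.70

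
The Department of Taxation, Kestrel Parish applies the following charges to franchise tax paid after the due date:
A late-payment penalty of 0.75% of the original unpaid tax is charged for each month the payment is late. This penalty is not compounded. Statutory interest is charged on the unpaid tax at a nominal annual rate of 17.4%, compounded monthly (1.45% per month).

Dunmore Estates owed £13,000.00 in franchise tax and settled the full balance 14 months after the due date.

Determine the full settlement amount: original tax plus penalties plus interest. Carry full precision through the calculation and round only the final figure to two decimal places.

Late-payment penalty = 0.75% × £13,000.00 × 14 mo = £1,365.00
Interest: £13,000.00 × ((1 + 0.0145)^14 − 1) = £13,000.00 × 0.2232880… = £2,902.7441…
Total = £13,000.00 + £1,365.0000 + £2,902.7441… = £17,267.74

£17,267.74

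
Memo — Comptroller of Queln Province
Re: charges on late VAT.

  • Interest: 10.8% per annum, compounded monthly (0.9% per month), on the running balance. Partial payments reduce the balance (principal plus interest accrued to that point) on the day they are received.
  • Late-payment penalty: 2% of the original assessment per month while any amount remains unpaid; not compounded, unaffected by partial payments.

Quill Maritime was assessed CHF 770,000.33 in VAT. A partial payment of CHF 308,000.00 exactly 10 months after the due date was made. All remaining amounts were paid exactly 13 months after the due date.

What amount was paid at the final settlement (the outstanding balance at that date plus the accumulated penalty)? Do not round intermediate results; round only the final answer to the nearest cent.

CHF 748,928.46

Balance at month 10: CHF 770,000.3300 × (1 + 0.009)^10 = CHF 842,175.4430…
After CHF 308,000.00 payment: CHF 842,175.4430… − CHF 308,000.00 = CHF 534,175.4430…
Balance at month 13: CHF 534,175.4430… × (1 + 0.009)^3 = CHF 548,728.3740…
Penalty: 13 × 2% × CHF 770,000.33 = CHF 200,200.09…
Final settlement = outstanding balance + penalty = CHF 548,728.3740… + CHF 200,200.09… = CHF 748,928.46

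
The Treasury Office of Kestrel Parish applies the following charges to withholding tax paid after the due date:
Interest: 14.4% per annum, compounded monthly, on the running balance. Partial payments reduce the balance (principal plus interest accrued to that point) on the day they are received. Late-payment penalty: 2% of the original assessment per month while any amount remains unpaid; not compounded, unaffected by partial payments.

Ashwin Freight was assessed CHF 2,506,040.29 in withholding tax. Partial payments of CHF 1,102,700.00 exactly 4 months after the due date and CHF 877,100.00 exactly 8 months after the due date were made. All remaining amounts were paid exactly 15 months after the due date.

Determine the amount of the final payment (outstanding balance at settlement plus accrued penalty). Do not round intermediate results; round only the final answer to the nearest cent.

Monthly rate = 14.4% ÷ 12 = 1.2%
Balance at month 4: CHF 2,506,040.2900 × (1 + 0.012)^4 = CHF 2,628,512.8164…
After CHF 1,102,700.00 payment: CHF 2,628,512.8164… − CHF 1,102,700.00 = CHF 1,525,812.8164…
Balance at month 8: CHF 1,525,812.8164… × (1 + 0.012)^4 = CHF 1,600,380.7120…
After CHF 877,100.00 payment: CHF 1,600,380.7120… − CHF 877,100.00 = CHF 723,280.7120…
Balance at month 15: CHF 723,280.7120… × (1 + 0.012)^7 = CHF 786,267.7654…
Penalty: 15 × 2% × CHF 2,506,040.29 = CHF 751,812.09…
Final settlement = outstanding balance + penalty = CHF 786,267.7654… + CHF 751,812.09… = CHF 1,538,079.85

CHF 1,538,079.85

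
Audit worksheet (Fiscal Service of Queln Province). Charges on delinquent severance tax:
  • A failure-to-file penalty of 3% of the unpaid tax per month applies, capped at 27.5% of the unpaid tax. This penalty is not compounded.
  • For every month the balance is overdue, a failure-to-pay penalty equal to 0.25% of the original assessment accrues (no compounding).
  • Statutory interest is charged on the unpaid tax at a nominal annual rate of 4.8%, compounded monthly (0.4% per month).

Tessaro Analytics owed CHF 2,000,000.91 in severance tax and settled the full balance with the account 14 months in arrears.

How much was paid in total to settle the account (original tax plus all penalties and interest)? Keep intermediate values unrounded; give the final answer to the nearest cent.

Failure-to-file: 14 × 3% × CHF 2,000,000.91 = CHF 840,000.38…, capped at 27.5% × CHF 2,000,000.91 = CHF 550,000.25…
Failure-to-pay penalty: 14 × 0.25% × CHF 2,000,000.91 = CHF 70,000.03…
Interest: CHF 2,000,000.91 × ((1 + 0.004)^14 − 1) = CHF 2,000,000.91 × 0.0574796… = CHF 114,959.1609…
Total = CHF 2,000,000.91 + CHF 620,000.2821 + CHF 114,959.1609… = CHF 2,734,960.35

CHF 2,734,960.35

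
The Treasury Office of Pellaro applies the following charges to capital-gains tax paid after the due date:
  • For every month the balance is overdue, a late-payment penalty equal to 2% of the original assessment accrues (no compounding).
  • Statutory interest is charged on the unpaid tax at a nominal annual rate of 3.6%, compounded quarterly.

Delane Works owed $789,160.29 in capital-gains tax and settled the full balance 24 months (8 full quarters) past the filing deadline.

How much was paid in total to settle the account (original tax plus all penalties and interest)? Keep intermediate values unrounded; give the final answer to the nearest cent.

$1,226,599.17

Late-payment penalty: 24 × 2% × $789,160.29 = $378,796.94…
Interest (3.6%/yr ÷ 4 = 0.9%/quarter): $789,160.29 × ((1 + 0.009)^8 − 1) = $58,641.9382…
Total = $789,160.29 + $378,796.9392 + $58,641.9382… = $1,226,599.17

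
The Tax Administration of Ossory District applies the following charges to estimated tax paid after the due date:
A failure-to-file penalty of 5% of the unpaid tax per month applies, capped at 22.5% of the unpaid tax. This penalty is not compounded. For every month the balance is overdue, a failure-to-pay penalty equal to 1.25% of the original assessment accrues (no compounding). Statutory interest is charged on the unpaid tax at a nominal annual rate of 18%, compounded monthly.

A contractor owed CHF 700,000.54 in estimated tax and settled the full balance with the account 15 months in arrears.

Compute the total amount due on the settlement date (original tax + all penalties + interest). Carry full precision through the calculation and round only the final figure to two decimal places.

CHF 1,163,913.34

Failure-to-file: 15 × 5% × CHF 700,000.54 = CHF 525,000.41…, capped at 22.5% × CHF 700,000.54 = CHF 157,500.12…
Failure-to-pay penalty = 1.25% × CHF 700,000.54 × 15 mo = CHF 131,250.10…
Interest (18%/yr ÷ 12 = 1.5%/month): CHF 700,000.54 × ((1 + 0.015)^15 − 1) = CHF 175,162.5818…
Total = CHF 700,000.54 + CHF 288,750.2228… + CHF 175,162.5818… = CHF 1,163,913.34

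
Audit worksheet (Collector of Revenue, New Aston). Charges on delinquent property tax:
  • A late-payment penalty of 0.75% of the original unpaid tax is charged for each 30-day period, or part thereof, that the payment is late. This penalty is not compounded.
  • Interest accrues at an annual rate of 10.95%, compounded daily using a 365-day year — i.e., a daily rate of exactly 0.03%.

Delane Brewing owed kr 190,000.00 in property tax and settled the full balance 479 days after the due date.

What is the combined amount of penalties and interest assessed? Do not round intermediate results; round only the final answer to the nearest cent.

kr 52,157.43

Penalty periods: ⌈479/30⌉ = 16; penalty = 16 × 0.75% × kr 190,000.00 = kr 22,800.00
Interest: kr 190,000.00 × ((1 + 0.0003)^479 − 1) = kr 190,000.00 × 0.15451281… = kr 29,357.4347…
Penalties + interest = kr 22,800.0000 + kr 29,357.4347… = kr 52,157.43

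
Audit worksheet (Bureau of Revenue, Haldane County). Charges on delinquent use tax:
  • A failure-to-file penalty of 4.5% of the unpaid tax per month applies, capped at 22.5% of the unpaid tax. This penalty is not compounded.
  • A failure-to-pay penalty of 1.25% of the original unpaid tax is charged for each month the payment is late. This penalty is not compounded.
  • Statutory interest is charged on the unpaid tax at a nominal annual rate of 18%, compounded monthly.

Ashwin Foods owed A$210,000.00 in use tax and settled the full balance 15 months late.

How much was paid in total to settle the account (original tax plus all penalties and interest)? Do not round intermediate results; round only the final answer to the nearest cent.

A$349,173.73

Failure-to-file: 15 × 4.5% × A$210,000.00 = A$141,750.00, capped at 22.5% × A$210,000.00 = A$47,250.00
Failure-to-pay penalty: 15 × 1.25% × A$210,000.00 = A$39,375.00
Interest (18%/yr ÷ 12 = 1.5%/month): A$210,000.00 × ((1 + 0.015)^15 − 1) = A$52,548.7340…
Total = A$210,000.00 + A$86,625.0000 + A$52,548.7340… = A$349,173.73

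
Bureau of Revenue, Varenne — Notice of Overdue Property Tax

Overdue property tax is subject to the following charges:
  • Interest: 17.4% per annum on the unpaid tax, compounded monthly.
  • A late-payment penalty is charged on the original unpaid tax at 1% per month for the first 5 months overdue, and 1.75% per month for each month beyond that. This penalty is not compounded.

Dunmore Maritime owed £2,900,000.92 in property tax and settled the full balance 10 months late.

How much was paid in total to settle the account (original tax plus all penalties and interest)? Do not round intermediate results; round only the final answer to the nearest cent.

£3,747,777.13

Penalty, months 1–5: 5 × 1% × £2,900,000.92 = £145,000.05…
Penalty, months 6–10: 5 × 1.75% × £2,900,000.92 = £253,750.08…
Interest (17.4%/yr ÷ 12 = 1.45%/month): £2,900,000.92 × ((1 + 0.0145)^10 − 1) = £449,026.0840…
Total = £2,900,000.92 + £398,750.1265 + £449,026.0840… = £3,747,777.13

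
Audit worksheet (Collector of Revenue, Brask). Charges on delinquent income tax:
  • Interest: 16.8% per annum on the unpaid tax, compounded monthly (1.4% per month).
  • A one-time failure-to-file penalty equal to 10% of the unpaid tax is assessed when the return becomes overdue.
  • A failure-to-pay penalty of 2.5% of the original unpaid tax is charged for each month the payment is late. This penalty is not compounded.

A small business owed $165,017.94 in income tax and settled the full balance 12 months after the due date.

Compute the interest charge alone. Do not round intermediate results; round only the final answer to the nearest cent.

Interest: $165,017.94 × ((1 + 0.014)^12 − 1) = $165,017.94 × 0.1815591… = $29,960.5134…

$29,960.51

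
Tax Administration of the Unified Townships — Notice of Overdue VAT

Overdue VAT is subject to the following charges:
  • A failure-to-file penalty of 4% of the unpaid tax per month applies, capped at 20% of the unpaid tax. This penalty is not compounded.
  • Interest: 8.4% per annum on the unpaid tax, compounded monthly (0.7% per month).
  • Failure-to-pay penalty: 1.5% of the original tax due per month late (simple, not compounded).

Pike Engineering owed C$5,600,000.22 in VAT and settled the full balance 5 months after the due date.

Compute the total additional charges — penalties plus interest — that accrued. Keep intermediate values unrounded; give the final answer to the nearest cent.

C$1,738,763.34

Failure-to-file: 5 × 4% × C$5,600,000.22 = C$1,120,000.04…, capped at 20% × C$5,600,000.22 = C$1,120,000.04…
Failure-to-pay penalty: 5 × 1.5% × C$5,600,000.22 = C$420,000.02…
Interest: C$5,600,000.22 × ((1 + 0.007)^5 − 1) = C$5,600,000.22 × 0.0354934… = C$198,763.2831…
Penalties + interest = C$1,540,000.0605 + C$198,763.2831… = C$1,738,763.34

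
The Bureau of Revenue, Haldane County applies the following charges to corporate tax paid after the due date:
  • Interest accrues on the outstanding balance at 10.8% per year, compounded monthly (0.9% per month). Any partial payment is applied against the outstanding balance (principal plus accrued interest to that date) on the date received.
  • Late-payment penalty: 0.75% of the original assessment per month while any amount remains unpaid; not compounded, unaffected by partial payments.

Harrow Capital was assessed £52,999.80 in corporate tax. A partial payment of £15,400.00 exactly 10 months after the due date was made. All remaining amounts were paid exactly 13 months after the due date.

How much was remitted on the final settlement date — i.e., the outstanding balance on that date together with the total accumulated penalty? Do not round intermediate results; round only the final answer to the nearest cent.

Balance at month 10: £52,999.8000 × (1 + 0.009)^10 = £57,967.6765…
After £15,400.00 payment: £57,967.6765… − £15,400.00 = £42,567.6765…
Balance at month 13: £42,567.6765… × (1 + 0.009)^3 = £43,727.3788…
Penalty: 13 × 0.75% × £52,999.80 = £5,167.48…
Final settlement = outstanding balance + penalty = £43,727.3788… + £5,167.48… = £48,894.86

£48,894.86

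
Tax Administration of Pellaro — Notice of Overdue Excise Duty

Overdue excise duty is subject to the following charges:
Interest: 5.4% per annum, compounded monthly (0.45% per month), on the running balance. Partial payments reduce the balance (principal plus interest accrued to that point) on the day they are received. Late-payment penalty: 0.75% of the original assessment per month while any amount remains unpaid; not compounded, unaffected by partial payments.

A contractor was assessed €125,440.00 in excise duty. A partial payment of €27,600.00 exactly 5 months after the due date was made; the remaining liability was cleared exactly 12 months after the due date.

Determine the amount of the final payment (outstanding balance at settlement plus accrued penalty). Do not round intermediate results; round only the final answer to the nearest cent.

Balance at month 5: €125,440.0000 × (1 + 0.0045)^5 = €128,287.9162…
After €27,600.00 payment: €128,287.9162… − €27,600.00 = €100,687.9162…
Balance at month 12: €100,687.9162… × (1 + 0.0045)^7 = €103,902.7256…
Penalty: 12 × 0.75% × €125,440.00 = €11,289.60
Final settlement = outstanding balance + penalty = €103,902.7256… + €11,289.60 = €115,192.33

€115,192.33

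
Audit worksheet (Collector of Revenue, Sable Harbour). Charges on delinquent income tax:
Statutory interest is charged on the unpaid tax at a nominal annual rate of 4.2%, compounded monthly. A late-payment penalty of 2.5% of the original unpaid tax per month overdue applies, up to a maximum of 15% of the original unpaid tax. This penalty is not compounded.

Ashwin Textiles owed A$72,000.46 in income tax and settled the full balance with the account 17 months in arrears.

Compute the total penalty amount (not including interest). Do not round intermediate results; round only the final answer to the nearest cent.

A$10,800.07

Penalty (uncapped): 17 × 2.5% × A$72,000.46 = A$30,600.20…; cap = 15% × A$72,000.46 = A$10,800.07… → penalty = A$10,800.07…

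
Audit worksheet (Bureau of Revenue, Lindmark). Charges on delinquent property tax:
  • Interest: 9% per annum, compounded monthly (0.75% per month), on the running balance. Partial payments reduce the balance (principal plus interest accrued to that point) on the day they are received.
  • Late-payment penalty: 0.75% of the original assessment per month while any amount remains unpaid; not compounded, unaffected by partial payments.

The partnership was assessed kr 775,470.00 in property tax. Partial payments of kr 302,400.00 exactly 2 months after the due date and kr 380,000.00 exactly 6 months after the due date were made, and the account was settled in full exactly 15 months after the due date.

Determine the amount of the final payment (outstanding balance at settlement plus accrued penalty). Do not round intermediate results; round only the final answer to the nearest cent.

Balance at month 2: kr 775,470.0000 × (1 + 0.0075)^2 = kr 787,145.6702…
After kr 302,400.00 payment: kr 787,145.6702… − kr 302,400.00 = kr 484,745.6702…
Balance at month 6: kr 484,745.6702… × (1 + 0.0075)^4 = kr 499,452.4615…
After kr 380,000.00 payment: kr 499,452.4615… − kr 380,000.00 = kr 119,452.4615…
Balance at month 15: kr 119,452.4615… × (1 + 0.0075)^9 = kr 127,761.6750…
Penalty: 15 × 0.75% × kr 775,470.00 = kr 87,240.38…
Final settlement = outstanding balance + penalty = kr 127,761.6750… + kr 87,240.38… = kr 215,002.05

kr 215,002.05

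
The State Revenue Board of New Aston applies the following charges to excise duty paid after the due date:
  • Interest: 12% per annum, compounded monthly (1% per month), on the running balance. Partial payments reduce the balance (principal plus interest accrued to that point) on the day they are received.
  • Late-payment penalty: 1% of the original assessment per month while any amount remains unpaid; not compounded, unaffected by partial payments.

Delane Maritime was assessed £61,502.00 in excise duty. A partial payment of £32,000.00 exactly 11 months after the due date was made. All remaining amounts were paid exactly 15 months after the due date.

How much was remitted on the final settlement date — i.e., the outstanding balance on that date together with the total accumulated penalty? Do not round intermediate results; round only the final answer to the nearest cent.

£47,327.88

Balance at month 11: £61,502.0000 × (1 + 0.01)^11 = £68,615.8347…
After £32,000.00 payment: £68,615.8347… − £32,000.00 = £36,615.8347…
Balance at month 15: £36,615.8347… × (1 + 0.01)^4 = £38,102.5844…
Penalty: 15 × 1% × £61,502.00 = £9,225.30
Final settlement = outstanding balance + penalty = £38,102.5844… + £9,225.30 = £47,327.88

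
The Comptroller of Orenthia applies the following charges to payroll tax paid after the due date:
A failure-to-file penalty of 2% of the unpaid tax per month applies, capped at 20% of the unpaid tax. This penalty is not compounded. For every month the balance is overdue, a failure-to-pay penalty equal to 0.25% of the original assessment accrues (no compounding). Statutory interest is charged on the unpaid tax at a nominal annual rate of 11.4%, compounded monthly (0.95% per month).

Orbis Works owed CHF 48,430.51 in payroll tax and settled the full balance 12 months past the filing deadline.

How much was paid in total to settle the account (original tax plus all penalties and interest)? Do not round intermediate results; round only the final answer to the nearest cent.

Failure-to-file: 12 × 2% × CHF 48,430.51 = CHF 11,623.32…, capped at 20% × CHF 48,430.51 = CHF 9,686.10…
Failure-to-pay penalty: 12 × 0.25% × CHF 48,430.51 = CHF 1,452.92…
Interest: CHF 48,430.51 × ((1 + 0.0095)^12 − 1) = CHF 48,430.51 × 0.1201492… = CHF 5,818.8878…
Total = CHF 48,430.51 + CHF 11,139.0173 + CHF 5,818.8878… = CHF 65,388.42

CHF 65,388.42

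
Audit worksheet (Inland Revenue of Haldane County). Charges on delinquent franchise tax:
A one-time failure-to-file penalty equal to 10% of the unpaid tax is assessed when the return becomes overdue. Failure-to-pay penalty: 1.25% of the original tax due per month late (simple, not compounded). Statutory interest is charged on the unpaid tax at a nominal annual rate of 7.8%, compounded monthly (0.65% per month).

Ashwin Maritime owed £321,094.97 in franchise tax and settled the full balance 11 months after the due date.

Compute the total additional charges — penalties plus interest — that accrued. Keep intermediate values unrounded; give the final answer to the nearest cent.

£99,979.23

Failure-to-file penalty: 10% × £321,094.97 = £32,109.50…
Failure-to-pay penalty = 1.25% × £321,094.97 × 11 mo = £44,150.56…
Interest: £321,094.97 × ((1 + 0.0065)^11 − 1) = £321,094.97 × 0.0738697… = £23,719.1755…
Penalties + interest = £76,260.0554… + £23,719.1755… = £99,979.23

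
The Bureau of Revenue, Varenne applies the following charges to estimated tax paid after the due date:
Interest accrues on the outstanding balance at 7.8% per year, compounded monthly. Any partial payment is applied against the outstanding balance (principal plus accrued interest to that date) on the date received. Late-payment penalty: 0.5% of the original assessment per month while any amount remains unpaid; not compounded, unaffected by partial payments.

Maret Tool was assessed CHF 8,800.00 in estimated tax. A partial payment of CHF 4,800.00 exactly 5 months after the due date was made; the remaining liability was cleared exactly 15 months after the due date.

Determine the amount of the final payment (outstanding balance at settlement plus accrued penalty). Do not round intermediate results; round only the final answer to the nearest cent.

CHF 5,236.87

Monthly rate = 7.8% ÷ 12 = 0.65%
Balance at month 5: CHF 8,800.0000 × (1 + 0.0065)^5 = CHF 9,089.7422…
After CHF 4,800.00 payment: CHF 9,089.7422… − CHF 4,800.00 = CHF 4,289.7422…
Balance at month 15: CHF 4,289.7422… × (1 + 0.0065)^10 = CHF 4,576.8744…
Penalty: 15 × 0.5% × CHF 8,800.00 = CHF 660.00
Final settlement = outstanding balance + penalty = CHF 4,576.8744… + CHF 660.00 = CHF 5,236.87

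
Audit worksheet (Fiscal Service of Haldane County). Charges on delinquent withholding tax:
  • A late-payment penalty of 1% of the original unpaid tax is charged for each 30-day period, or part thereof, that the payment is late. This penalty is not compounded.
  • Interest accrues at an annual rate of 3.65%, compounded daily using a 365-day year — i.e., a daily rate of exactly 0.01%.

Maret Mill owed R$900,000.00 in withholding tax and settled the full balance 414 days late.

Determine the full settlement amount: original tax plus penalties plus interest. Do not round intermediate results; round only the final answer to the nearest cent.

R$1,064,040.10

Penalty periods: ⌈414/30⌉ = 14; penalty = 14 × 1% × R$900,000.00 = R$126,000.00
Interest: R$900,000.00 × ((1 + 0.0001)^414 − 1) = R$900,000.00 × 0.04226677… = R$38,040.0952…
Total = R$900,000.00 + R$126,000.0000 + R$38,040.0952… = R$1,064,040.10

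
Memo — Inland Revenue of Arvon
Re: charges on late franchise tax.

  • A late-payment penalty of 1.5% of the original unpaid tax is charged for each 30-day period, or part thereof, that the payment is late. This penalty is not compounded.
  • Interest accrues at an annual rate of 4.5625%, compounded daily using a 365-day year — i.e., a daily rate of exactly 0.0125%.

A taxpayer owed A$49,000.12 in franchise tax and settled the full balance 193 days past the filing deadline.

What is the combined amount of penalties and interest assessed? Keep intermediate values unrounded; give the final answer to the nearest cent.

Penalty periods: ⌈193/30⌉ = 7; penalty = 7 × 1.5% × A$49,000.12 = A$5,145.01…
Interest: A$49,000.12 × ((1 + 0.000125)^193 − 1) = A$49,000.12 × 0.02441682… = A$1,196.4270…
Penalties + interest = A$5,145.0126 + A$1,196.4270… = A$6,341.44

A$6,341.44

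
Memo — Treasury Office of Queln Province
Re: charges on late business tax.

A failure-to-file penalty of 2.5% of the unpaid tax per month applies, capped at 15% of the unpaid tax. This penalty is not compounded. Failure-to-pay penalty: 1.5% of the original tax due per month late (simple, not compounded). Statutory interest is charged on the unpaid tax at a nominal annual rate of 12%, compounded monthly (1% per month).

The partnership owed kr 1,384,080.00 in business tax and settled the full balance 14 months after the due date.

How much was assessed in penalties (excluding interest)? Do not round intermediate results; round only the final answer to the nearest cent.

kr 498,268.80

Failure-to-file: 14 × 2.5% × kr 1,384,080.00 = kr 484,428.00, capped at 15% × kr 1,384,080.00 = kr 207,612.00
Failure-to-pay penalty = 1.5% × kr 1,384,080.00 × 14 mo = kr 290,656.80
Total penalty = kr 207,612.00 + kr 290,656.80 = kr 498,268.80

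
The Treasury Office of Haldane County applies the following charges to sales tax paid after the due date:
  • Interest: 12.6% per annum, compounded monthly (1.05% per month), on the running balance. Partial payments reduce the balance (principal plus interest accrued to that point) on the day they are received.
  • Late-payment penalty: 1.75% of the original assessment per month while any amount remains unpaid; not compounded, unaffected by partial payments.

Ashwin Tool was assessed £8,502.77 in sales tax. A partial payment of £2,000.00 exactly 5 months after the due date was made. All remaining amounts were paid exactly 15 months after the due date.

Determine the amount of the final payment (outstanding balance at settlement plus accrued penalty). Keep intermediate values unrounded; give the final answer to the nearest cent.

Balance at month 5: £8,502.7700 × (1 + 0.0105)^5 = £8,958.6387…
After £2,000.00 payment: £8,958.6387… − £2,000.00 = £6,958.6387…
Balance at month 15: £6,958.6387… × (1 + 0.0105)^10 = £7,724.8039…
Penalty: 15 × 1.75% × £8,502.77 = £2,231.98…
Final settlement = outstanding balance + penalty = £7,724.8039… + £2,231.98… = £9,956.78

£9,956.78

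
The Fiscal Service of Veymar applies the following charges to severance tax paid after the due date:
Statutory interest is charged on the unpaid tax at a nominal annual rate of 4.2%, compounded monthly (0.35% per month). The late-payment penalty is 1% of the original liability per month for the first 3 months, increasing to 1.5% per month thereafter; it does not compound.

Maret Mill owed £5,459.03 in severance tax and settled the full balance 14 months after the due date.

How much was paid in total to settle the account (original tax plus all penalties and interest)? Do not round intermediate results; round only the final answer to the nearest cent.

Penalty, months 1–3: 3 × 1% × £5,459.03 = £163.77…
Penalty, months 4–14: 11 × 1.5% × £5,459.03 = £900.74…
Interest: £5,459.03 × ((1 + 0.0035)^14 − 1) = £5,459.03 × 0.0501305… = £273.6639…
Total = £5,459.03 + £1,064.5109… + £273.6639… = £6,797.20

£6,797.20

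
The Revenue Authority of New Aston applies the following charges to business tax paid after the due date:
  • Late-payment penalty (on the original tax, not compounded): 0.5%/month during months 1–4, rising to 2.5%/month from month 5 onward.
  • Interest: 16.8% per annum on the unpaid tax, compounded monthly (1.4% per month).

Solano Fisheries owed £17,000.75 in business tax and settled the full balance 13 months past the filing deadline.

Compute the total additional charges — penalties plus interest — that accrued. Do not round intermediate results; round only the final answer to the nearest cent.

Penalty, months 1–4: 4 × 0.5% × £17,000.75 = £340.02…
Penalty, months 5–13: 9 × 2.5% × £17,000.75 = £3,825.17…
Interest: £17,000.75 × ((1 + 0.014)^13 − 1) = £17,000.75 × 0.1981010… = £3,367.8648…
Penalties + interest = £4,165.1838… + £3,367.8648… = £7,533.05

£7,533.05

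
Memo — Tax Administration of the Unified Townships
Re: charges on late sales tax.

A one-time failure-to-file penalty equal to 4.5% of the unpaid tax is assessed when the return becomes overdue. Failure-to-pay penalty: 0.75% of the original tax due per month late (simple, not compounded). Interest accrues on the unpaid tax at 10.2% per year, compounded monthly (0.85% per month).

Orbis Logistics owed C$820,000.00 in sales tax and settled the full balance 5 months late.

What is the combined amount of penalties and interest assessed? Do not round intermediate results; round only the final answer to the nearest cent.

Failure-to-file penalty: 4.5% × C$820,000.00 = C$36,900.00
Failure-to-pay penalty = 0.75% × C$820,000.00 × 5 mo = C$30,750.00
Interest: C$820,000.00 × ((1 + 0.0085)^5 − 1) = C$820,000.00 × 0.0432287… = C$35,447.5073…
Penalties + interest = C$67,650.0000 + C$35,447.5073… = C$103,097.51

C$103,097.51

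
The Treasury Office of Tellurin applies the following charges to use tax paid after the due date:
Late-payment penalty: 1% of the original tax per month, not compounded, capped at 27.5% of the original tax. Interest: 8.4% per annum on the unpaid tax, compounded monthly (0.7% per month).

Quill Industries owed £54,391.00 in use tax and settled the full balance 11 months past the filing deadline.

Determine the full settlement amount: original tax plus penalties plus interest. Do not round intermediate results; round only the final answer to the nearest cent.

£64,711.82

Penalty: 11 × 1% × £54,391.00 = £5,983.01 (below the 27.5% cap of £14,957.53…)
Interest: £54,391.00 × ((1 + 0.007)^11 − 1) = £54,391.00 × 0.0797524… = £4,337.8125…
Total = £54,391.00 + £5,983.0100 + £4,337.8125… = £64,711.82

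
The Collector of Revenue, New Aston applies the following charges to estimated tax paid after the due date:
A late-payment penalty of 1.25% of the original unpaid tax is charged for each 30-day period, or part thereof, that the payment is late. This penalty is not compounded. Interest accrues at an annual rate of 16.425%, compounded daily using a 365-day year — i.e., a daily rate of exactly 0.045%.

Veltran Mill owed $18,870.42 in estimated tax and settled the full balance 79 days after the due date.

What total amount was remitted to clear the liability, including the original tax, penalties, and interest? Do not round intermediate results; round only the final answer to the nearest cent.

Penalty periods: ⌈79/30⌉ = 3; penalty = 3 × 1.25% × $18,870.42 = $707.64…
Interest: $18,870.42 × ((1 + 0.00045)^79 − 1) = $18,870.42 × 0.03618117… = $682.7539…
Total = $18,870.42 + $707.6408… + $682.7539… = $20,260.81

$20,260.81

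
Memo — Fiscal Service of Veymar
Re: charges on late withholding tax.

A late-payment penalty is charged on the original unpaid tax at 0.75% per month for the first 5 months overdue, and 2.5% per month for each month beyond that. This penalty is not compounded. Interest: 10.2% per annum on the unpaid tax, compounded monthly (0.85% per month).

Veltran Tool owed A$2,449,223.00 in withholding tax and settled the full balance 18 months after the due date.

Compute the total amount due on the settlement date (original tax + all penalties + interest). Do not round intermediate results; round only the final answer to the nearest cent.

Penalty, months 1–5: 5 × 0.75% × A$2,449,223.00 = A$91,845.86…
Penalty, months 6–18: 13 × 2.5% × A$2,449,223.00 = A$795,997.48…
Interest: A$2,449,223.00 × ((1 + 0.0085)^18 − 1) = A$2,449,223.00 × 0.1645717… = A$403,072.8826…
Total = A$2,449,223.00 + A$887,843.3375 + A$403,072.8826… = A$3,740,139.22

A$3,740,139.22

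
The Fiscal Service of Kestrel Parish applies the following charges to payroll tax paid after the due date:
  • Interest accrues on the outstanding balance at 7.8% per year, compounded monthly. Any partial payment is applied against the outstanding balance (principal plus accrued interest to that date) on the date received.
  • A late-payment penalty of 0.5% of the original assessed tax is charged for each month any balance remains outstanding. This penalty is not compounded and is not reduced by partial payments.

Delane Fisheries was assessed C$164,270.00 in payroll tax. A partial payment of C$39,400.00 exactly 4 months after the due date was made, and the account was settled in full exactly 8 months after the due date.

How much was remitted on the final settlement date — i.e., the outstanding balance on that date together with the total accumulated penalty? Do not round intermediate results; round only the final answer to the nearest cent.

Monthly rate = 7.8% ÷ 12 = 0.65%
Balance at month 4: C$164,270.0000 × (1 + 0.0065)^4 = C$168,582.8432…
After C$39,400.00 payment: C$168,582.8432… − C$39,400.00 = C$129,182.8432…
Balance at month 8: C$129,182.8432… × (1 + 0.0065)^4 = C$132,574.4871…
Penalty: 8 × 0.5% × C$164,270.00 = C$6,570.80
Final settlement = outstanding balance + penalty = C$132,574.4871… + C$6,570.80 = C$139,145.29

C$139,145.29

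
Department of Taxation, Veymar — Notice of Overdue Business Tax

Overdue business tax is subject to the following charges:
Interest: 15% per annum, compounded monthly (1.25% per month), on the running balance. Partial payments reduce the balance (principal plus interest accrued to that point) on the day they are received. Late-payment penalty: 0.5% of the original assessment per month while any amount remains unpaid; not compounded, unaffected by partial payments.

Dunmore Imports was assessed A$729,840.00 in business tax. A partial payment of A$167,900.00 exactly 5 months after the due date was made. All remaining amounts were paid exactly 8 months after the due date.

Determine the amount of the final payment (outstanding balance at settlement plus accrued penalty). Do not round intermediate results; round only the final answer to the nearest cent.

A$661,016.46

Balance at month 5: A$729,840.0000 × (1 + 0.0125)^5 = A$776,609.7190…
After A$167,900.00 payment: A$776,609.7190… − A$167,900.00 = A$608,709.7190…
Balance at month 8: A$608,709.7190… × (1 + 0.0125)^3 = A$631,822.8550…
Penalty: 8 × 0.5% × A$729,840.00 = A$29,193.60
Final settlement = outstanding balance + penalty = A$631,822.8550… + A$29,193.60 = A$661,016.46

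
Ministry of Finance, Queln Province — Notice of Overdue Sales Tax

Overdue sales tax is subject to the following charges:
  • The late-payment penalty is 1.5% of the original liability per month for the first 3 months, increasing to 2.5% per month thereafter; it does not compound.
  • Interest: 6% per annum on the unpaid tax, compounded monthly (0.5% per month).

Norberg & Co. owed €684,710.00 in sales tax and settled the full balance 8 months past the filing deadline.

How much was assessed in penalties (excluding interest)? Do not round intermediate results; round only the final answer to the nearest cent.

€116,400.70

Penalty, months 1–3: 3 × 1.5% × €684,710.00 = €30,811.95
Penalty, months 4–8: 5 × 2.5% × €684,710.00 = €85,588.75
Total penalty = €30,811.95 + €85,588.75 = €116,400.70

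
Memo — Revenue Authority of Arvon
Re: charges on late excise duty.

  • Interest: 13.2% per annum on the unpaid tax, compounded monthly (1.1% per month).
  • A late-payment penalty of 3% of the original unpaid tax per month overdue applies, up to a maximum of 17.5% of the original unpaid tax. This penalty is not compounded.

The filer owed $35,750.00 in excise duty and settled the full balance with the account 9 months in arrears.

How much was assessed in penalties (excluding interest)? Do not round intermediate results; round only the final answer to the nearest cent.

$6,256.25

Penalty (uncapped): 9 × 3% × $35,750.00 = $9,652.50; cap = 17.5% × $35,750.00 = $6,256.25 → penalty = $6,256.25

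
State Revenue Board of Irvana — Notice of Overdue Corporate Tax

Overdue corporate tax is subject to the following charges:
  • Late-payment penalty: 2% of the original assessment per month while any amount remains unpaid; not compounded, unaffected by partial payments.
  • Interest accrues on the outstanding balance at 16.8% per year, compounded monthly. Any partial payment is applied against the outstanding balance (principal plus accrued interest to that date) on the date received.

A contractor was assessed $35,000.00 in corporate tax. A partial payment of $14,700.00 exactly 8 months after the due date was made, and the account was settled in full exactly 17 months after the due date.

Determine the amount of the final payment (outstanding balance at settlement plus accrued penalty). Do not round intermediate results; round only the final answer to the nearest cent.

Monthly rate = 16.8% ÷ 12 = 1.4%
Balance at month 8: $35,000.0000 × (1 + 0.014)^8 = $39,117.5534…
After $14,700.00 payment: $39,117.5534… − $14,700.00 = $24,417.5534…
Balance at month 17: $24,417.5534… × (1 + 0.014)^9 = $27,672.2034…
Penalty: 17 × 2% × $35,000.00 = $11,900.00
Final settlement = outstanding balance + penalty = $27,672.2034… + $11,900.00 = $39,572.20

$39,572.20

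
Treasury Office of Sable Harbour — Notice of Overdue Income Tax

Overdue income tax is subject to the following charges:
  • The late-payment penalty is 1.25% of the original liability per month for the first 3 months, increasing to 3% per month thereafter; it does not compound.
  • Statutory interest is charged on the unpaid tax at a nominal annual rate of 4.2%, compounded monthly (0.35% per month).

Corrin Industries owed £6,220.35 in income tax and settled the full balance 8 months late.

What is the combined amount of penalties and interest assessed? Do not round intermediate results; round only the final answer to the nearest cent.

Penalty, months 1–3: 3 × 1.25% × £6,220.35 = £233.26…
Penalty, months 4–8: 5 × 3% × £6,220.35 = £933.05…
Interest: £6,220.35 × ((1 + 0.0035)^8 − 1) = £6,220.35 × 0.0283454… = £176.3184…
Penalties + interest = £1,166.3156… + £176.3184… = £1,342.63

£1,342.63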